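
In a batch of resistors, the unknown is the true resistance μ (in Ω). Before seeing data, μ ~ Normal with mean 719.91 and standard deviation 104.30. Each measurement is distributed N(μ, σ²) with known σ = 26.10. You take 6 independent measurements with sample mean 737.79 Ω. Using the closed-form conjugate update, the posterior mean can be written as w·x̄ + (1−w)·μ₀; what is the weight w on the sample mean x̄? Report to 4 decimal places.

For Normal data with known variance σ², a Normal(μ₀, σ₀²) prior on μ is conjugate. Posterior precision = 1/σ₀² + n/σ²; posterior mean is the precision-weighted average of μ₀ and x̄.
σ₀² = 104.30² = 10878.49, σ² = 26.10² = 681.21. Prior precision 1/σ₀² = 1/10878.49; data precision n/σ² = 6/681.21.
w = (n/σ²)/(1/σ₀² + n/σ²) = n·σ₀²/(σ² + n·σ₀²) = 6·10878.49/(681.21 + 6·10878.49) = 65270.94/65952.15 = 0.9897.

0.9897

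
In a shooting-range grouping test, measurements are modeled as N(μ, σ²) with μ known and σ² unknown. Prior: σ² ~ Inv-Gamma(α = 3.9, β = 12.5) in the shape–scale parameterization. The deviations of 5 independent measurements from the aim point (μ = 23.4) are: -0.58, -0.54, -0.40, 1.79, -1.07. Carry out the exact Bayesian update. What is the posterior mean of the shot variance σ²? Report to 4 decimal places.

With known mean μ and an Inverse-Gamma(α, β) prior on σ², the Normal likelihood is conjugate: posterior is Inv-Gamma(α + n/2, β + Σ(xᵢ−μ)²/2).
Σ(xᵢ−μ)² = (-0.58)² + (-0.54)² + (-0.40)² + (1.79)² + (-1.07)² = 5.1370.
Posterior: Inv-Gamma(3.9 + 5/2, 12.5 + 5.1370/2) = Inv-Gamma(6.40, 15.06850).
E[σ²|data] = β/(α−1) = 15.06850/5.40 = 2.7905.

2.7905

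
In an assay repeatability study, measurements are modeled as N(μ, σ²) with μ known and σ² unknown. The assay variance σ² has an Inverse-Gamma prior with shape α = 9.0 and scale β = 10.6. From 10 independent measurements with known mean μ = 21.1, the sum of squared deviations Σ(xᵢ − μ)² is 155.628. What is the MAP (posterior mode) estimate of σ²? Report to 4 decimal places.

5.8943

With known mean μ and an Inverse-Gamma(α, β) prior on σ², the Normal likelihood is conjugate: posterior is Inv-Gamma(α + n/2, β + Σ(xᵢ−μ)²/2).
Posterior: Inv-Gamma(9.0 + 10/2, 10.6 + 155.628/2) = Inv-Gamma(14.00, 88.4140).
Mode = β/(α+1) = 88.4140/15.00 = 5.8943.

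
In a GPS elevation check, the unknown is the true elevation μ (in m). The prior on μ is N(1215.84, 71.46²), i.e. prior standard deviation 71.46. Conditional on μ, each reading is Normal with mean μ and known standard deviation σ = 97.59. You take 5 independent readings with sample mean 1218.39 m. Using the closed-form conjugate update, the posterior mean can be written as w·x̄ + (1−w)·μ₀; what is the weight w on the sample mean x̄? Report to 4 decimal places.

0.7283

For Normal data with known variance σ², a Normal(μ₀, σ₀²) prior on μ is conjugate. Posterior precision = 1/σ₀² + n/σ²; posterior mean is the precision-weighted average of μ₀ and x̄.
σ₀² = 71.46² = 5106.5316, σ² = 97.59² = 9523.8081. Prior precision 1/σ₀² = 1/5106.5316; data precision n/σ² = 5/9523.8081.
w = (n/σ²)/(1/σ₀² + n/σ²) = n·σ₀²/(σ² + n·σ₀²) = 5·5106.5316/(9523.8081 + 5·5106.5316) = 25532.658/35056.4661 = 0.7283.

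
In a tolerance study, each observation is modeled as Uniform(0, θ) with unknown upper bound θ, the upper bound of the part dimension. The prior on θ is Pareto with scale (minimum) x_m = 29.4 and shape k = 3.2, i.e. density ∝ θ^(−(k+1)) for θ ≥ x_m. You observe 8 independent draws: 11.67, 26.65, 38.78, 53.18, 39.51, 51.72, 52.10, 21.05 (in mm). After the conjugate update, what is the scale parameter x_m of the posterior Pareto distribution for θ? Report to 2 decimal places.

53.18

A Pareto(scale x_m, shape k) prior on the upper bound θ of Uniform(0, θ) is conjugate: posterior is Pareto(max(x_m, max xᵢ), k + n).
Sample maximum = 53.18; prior scale x_m = 29.4 → posterior scale = max = 53.18.
Posterior shape = 3.2 + 8 = 11.2.
Posterior scale x_m = 53.18.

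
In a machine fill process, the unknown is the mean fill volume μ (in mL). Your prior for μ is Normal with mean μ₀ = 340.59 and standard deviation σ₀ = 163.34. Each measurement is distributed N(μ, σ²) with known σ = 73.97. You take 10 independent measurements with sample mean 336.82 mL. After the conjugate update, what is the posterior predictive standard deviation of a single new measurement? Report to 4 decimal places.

For Normal data with known variance σ², a Normal(μ₀, σ₀²) prior on μ is conjugate. Posterior precision = 1/σ₀² + n/σ²; posterior mean is the precision-weighted average of μ₀ and x̄.
σ₀² = 163.34² = 26679.9556, σ² = 73.97² = 5471.5609; σ² + n·σ₀² = 5471.5609 + 10·26679.9556 = 272271.1169.
Posterior precision = 1/σ₀² + n/σ² = 1/26679.9556 + 10/5471.5609 = (σ² + n·σ₀²)/(σ₀²σ²) = 272271.1169/(26679.9556·5471.5609); posterior variance σₙ² = σ₀²σ²/(σ² + n·σ₀²) = 26679.9556·5471.5609/272271.1169 = 536.160440.
Predictive variance for one new observation = σₙ² + σ² = 26679.9556·5471.5609/272271.1169 + 5471.5609 = σ²·(σ₀² + 272271.1169)/272271.1169 = 5471.5609·298951.0725/272271.1169 = 6007.721340; SD = √(5471.5609·298951.0725/272271.1169) = 77.5095.

77.5095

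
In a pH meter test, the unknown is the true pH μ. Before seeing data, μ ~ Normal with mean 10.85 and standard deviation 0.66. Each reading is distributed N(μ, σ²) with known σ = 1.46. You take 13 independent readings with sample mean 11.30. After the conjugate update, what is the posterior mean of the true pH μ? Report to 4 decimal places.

11.1769

For Normal data with known variance σ², a Normal(μ₀, σ₀²) prior on μ is conjugate. Posterior precision = 1/σ₀² + n/σ²; posterior mean is the precision-weighted average of μ₀ and x̄.
n·x̄ = 13·11.30 = 146.9.
σ₀² = 0.66² = 0.4356, σ² = 1.46² = 2.1316; σ² + n·σ₀² = 2.1316 + 13·0.4356 = 7.7944.
Posterior mean = (μ₀/σ₀² + n·x̄/σ²)/(1/σ₀² + n/σ²) = (σ²·μ₀ + σ₀²·n·x̄)/(σ² + n·σ₀²) = (2.1316·10.85 + 0.4356·146.9)/7.7944 = 87.1175/7.7944 = 11.1769.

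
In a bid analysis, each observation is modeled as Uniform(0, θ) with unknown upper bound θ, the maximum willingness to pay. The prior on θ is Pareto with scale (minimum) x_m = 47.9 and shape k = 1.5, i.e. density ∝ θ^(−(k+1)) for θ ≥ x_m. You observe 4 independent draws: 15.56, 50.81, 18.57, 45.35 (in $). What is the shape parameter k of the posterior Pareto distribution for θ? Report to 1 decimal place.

5.5

A Pareto(scale x_m, shape k) prior on the upper bound θ of Uniform(0, θ) is conjugate: posterior is Pareto(max(x_m, max xᵢ), k + n).
Sample maximum = 50.81; prior scale x_m = 47.9 → posterior scale = max = 50.81.
Posterior shape = 1.5 + 4 = 5.5.
Posterior shape k = 5.5.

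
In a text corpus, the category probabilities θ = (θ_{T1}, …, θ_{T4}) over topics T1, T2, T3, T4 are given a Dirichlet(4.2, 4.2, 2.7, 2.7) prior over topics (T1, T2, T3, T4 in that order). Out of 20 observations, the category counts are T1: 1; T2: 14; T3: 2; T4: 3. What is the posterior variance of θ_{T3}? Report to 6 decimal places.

The Dirichlet prior is conjugate to the Multinomial likelihood: each posterior αⱼ = prior αⱼ + observed count nⱼ.
Posterior concentration: (5.2, 18.2, 4.7, 5.7), total = 33.8.
Var[θ_j] = α_j(Σα−α_j)/((Σα)²(Σα+1)) = 4.7·29.1/(33.8²·34.8) = 0.003440.

0.003440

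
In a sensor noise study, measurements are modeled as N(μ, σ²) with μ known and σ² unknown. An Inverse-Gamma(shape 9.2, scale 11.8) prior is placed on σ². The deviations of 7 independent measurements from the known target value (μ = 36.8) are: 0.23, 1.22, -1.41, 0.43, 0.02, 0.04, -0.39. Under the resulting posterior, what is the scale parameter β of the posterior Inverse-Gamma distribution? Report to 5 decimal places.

With known mean μ and an Inverse-Gamma(α, β) prior on σ², the Normal likelihood is conjugate: posterior is Inv-Gamma(α + n/2, β + Σ(xᵢ−μ)²/2).
Σ(xᵢ−μ)² = (0.23)² + (1.22)² + (-1.41)² + (0.43)² + (0.02)² + (0.04)² + (-0.39)² = 3.8684.
Posterior: Inv-Gamma(9.2 + 7/2, 11.8 + 3.8684/2) = Inv-Gamma(12.70, 13.73420).
Posterior β = 13.73420.

13.73420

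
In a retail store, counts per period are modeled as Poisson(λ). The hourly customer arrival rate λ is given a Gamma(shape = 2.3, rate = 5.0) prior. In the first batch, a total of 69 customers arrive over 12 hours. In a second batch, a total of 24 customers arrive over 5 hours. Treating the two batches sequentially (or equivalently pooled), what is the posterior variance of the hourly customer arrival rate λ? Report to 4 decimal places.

With a Gamma(shape α, rate β) prior, the Poisson likelihood is conjugate: the posterior is Gamma(α + ΣXᵢ, β + n).
After batch 1: Gamma(α+S, β+n) = Gamma(2.3+69, 5.0+12) = Gamma(71.3, 17.0).
After batch 2: Gamma(α+S, β+n) = Gamma(71.3+24, 17.0+5) = Gamma(95.3, 22.0).
Var = α/β² = 95.3/22.0² = 0.1969.

0.1969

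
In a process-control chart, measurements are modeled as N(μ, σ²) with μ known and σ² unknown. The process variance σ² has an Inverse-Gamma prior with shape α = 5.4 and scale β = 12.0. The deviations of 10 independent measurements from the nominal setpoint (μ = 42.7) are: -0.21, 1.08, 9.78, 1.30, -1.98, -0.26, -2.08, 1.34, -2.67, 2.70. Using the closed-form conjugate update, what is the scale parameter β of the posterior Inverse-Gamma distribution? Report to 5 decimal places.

With known mean μ and an Inverse-Gamma(α, β) prior on σ², the Normal likelihood is conjugate: posterior is Inv-Gamma(α + n/2, β + Σ(xᵢ−μ)²/2).
Σ(xᵢ−μ)² = (-0.21)² + (1.08)² + (9.78)² + (1.30)² + (-1.98)² + (-0.26)² + (-2.08)² + (1.34)² + (-2.67)² + (2.70)² = 123.0778.
Posterior: Inv-Gamma(5.4 + 10/2, 12.0 + 123.0778/2) = Inv-Gamma(10.40, 73.53890).
Posterior β = 73.53890.

73.53890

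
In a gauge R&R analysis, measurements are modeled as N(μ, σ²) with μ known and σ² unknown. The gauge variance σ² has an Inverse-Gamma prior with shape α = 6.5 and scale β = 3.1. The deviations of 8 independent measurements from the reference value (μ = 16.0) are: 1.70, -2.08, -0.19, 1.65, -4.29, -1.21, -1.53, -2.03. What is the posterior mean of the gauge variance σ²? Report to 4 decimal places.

2.2371

With known mean μ and an Inverse-Gamma(α, β) prior on σ², the Normal likelihood is conjugate: posterior is Inv-Gamma(α + n/2, β + Σ(xᵢ−μ)²/2).
Σ(xᵢ−μ)² = (1.70)² + (-2.08)² + (-0.19)² + (1.65)² + (-4.29)² + (-1.21)² + (-1.53)² + (-2.03)² = 36.3050.
Posterior: Inv-Gamma(6.5 + 8/2, 3.1 + 36.3050/2) = Inv-Gamma(10.50, 21.25250).
E[σ²|data] = β/(α−1) = 21.25250/9.50 = 2.2371.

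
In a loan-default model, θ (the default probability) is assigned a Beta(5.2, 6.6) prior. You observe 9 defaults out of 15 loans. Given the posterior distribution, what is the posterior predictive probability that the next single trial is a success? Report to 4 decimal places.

The Beta prior is conjugate to a Binomial/Bernoulli likelihood; the update adds successes to α and failures to β.
Posterior: Beta(α+k, β+n−k) = Beta(5.2+9, 6.6+6) = Beta(14.2, 12.6).
For a single future Bernoulli trial, P(success | data) = α/(α+β) = 0.5299.

0.5299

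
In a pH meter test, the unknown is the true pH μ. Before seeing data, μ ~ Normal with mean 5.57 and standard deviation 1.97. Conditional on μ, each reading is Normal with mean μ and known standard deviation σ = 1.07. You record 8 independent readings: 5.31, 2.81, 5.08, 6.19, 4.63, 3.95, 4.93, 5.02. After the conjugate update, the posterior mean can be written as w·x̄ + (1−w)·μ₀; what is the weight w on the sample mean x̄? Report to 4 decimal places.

For Normal data with known variance σ², a Normal(μ₀, σ₀²) prior on μ is conjugate. Posterior precision = 1/σ₀² + n/σ²; posterior mean is the precision-weighted average of μ₀ and x̄.
σ₀² = 1.97² = 3.8809, σ² = 1.07² = 1.1449. Prior precision 1/σ₀² = 1/3.8809; data precision n/σ² = 8/1.1449.
w = (n/σ²)/(1/σ₀² + n/σ²) = n·σ₀²/(σ² + n·σ₀²) = 8·3.8809/(1.1449 + 8·3.8809) = 31.0472/32.1921 = 0.9644.

0.9644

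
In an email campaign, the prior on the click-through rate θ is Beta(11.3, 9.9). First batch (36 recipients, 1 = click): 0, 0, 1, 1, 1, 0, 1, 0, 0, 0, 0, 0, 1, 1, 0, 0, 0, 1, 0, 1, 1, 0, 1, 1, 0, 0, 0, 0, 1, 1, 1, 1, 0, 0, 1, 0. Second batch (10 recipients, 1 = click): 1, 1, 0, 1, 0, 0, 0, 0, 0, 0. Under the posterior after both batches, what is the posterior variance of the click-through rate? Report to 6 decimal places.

The Beta prior is conjugate to a Binomial/Bernoulli likelihood; the update adds successes to α and failures to β.
After batch 1: Beta(11.3+16, 9.9+20) = Beta(27.3, 29.9).
After batch 2: Beta(27.3+3, 29.9+7) = Beta(30.3, 36.9).
Var = αβ/((α+β)²(α+β+1)) = 30.3·36.9/(67.2²·68.2) = 0.003630.

0.003630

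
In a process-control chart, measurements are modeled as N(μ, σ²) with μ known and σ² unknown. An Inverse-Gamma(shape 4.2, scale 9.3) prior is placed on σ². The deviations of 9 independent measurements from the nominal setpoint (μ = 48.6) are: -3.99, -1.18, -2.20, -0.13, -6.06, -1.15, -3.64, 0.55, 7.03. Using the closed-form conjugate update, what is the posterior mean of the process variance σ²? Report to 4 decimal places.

9.2070

With known mean μ and an Inverse-Gamma(α, β) prior on σ², the Normal likelihood is conjugate: posterior is Inv-Gamma(α + n/2, β + Σ(xᵢ−μ)²/2).
Σ(xᵢ−μ)² = (-3.99)² + (-1.18)² + (-2.20)² + (-0.13)² + (-6.06)² + (-1.15)² + (-3.64)² + (0.55)² + (7.03)² = 123.1885.
Posterior: Inv-Gamma(4.2 + 9/2, 9.3 + 123.1885/2) = Inv-Gamma(8.70, 70.89425).
E[σ²|data] = β/(α−1) = 70.89425/7.70 = 9.2070.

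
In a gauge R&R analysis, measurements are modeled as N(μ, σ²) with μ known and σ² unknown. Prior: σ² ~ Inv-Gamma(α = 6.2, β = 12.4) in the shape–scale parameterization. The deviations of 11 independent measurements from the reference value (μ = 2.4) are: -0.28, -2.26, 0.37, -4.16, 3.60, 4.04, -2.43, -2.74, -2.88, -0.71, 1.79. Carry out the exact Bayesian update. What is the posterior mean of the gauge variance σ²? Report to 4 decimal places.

With known mean μ and an Inverse-Gamma(α, β) prior on σ², the Normal likelihood is conjugate: posterior is Inv-Gamma(α + n/2, β + Σ(xᵢ−μ)²/2).
Σ(xᵢ−μ)² = (-0.28)² + (-2.26)² + (0.37)² + (-4.16)² + (3.60)² + (4.04)² + (-2.43)² + (-2.74)² + (-2.88)² + (-0.71)² + (1.79)² = 77.3252.
Posterior: Inv-Gamma(6.2 + 11/2, 12.4 + 77.3252/2) = Inv-Gamma(11.70, 51.06260).
E[σ²|data] = β/(α−1) = 51.06260/10.70 = 4.7722.

4.7722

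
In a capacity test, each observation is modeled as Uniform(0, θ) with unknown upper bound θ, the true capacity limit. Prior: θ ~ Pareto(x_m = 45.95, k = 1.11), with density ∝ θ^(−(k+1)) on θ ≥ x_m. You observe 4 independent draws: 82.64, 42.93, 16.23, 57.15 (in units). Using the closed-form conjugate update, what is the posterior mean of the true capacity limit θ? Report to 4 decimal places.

A Pareto(scale x_m, shape k) prior on the upper bound θ of Uniform(0, θ) is conjugate: posterior is Pareto(max(x_m, max xᵢ), k + n).
Sample maximum = 82.64; prior scale x_m = 45.95 → posterior scale = max = 82.64.
Posterior shape = 1.11 + 4 = 5.11.
E[θ|data] = k·x_m/(k−1) = 5.11·82.64/4.11 = 102.7471.

102.7471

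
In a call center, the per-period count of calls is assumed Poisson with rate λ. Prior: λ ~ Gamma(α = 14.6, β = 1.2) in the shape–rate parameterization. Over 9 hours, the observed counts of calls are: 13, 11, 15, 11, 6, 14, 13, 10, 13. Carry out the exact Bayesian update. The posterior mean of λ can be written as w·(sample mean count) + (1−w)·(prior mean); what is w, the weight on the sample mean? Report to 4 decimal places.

0.8824

With a Gamma(shape α, rate β) prior, the Poisson likelihood is conjugate: the posterior is Gamma(α + ΣXᵢ, β + n).
Posterior mean = (α₀+S)/(β₀+n) = [n/(β₀+n)]·(S/n) + [β₀/(β₀+n)]·(α₀/β₀), so only n and β₀ enter the weight.
Weight on data w = n/(β₀+n) = 9/(1.2+9) = 9/10.2 = 0.8824.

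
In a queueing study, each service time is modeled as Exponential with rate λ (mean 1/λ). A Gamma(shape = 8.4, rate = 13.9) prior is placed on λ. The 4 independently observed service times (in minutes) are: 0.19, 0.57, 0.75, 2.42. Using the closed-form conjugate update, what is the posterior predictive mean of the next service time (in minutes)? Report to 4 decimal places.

1.5640

With a Gamma(shape α, rate β) prior on the exponential rate λ, the posterior after n observations with total T = Σxᵢ is Gamma(α+n, β+T).
Sum of observations T = 3.93 minutes; n = 4.
Posterior: Gamma(8.4+4, 13.9+3.93) = Gamma(12.4, 17.83).
The predictive distribution for the next observation is Lomax; its mean is β/(α−1) = 17.83/11.4 = 1.5640.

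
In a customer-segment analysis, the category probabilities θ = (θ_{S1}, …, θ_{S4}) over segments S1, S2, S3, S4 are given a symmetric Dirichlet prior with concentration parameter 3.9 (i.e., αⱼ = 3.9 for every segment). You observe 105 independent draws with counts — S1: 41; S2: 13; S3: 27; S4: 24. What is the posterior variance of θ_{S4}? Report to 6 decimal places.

The Dirichlet prior is conjugate to the Multinomial likelihood: each posterior αⱼ = prior αⱼ + observed count nⱼ.
Posterior concentration: (44.9, 16.9, 30.9, 27.9), total = 120.6.
Var[θ_j] = α_j(Σα−α_j)/((Σα)²(Σα+1)) = 27.9·92.7/(120.6²·121.6) = 0.001462.

0.001462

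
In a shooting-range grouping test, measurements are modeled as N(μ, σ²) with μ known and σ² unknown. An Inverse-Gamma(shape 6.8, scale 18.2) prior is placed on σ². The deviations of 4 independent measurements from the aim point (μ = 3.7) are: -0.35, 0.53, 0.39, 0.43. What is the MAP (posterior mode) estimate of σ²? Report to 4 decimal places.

With known mean μ and an Inverse-Gamma(α, β) prior on σ², the Normal likelihood is conjugate: posterior is Inv-Gamma(α + n/2, β + Σ(xᵢ−μ)²/2).
Σ(xᵢ−μ)² = (-0.35)² + (0.53)² + (0.39)² + (0.43)² = 0.7404.
Posterior: Inv-Gamma(6.8 + 4/2, 18.2 + 0.7404/2) = Inv-Gamma(8.80, 18.57020).
Mode = β/(α+1) = 18.57020/9.80 = 1.8949.

1.8949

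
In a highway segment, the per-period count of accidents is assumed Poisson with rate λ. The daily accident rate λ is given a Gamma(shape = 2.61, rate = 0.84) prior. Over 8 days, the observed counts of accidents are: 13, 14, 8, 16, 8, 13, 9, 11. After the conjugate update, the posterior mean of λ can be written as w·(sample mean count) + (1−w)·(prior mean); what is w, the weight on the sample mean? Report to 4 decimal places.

With a Gamma(shape α, rate β) prior, the Poisson likelihood is conjugate: the posterior is Gamma(α + ΣXᵢ, β + n).
Posterior mean = (α₀+S)/(β₀+n) = [n/(β₀+n)]·(S/n) + [β₀/(β₀+n)]·(α₀/β₀), so only n and β₀ enter the weight.
Weight on data w = n/(β₀+n) = 8/(0.84+8) = 8/8.84 = 0.9050.

0.9050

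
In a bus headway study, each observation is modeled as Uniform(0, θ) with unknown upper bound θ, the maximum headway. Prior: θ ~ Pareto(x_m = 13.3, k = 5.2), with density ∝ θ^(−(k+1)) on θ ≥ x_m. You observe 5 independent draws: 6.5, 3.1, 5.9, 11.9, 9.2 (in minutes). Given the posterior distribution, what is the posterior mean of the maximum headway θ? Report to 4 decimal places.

A Pareto(scale x_m, shape k) prior on the upper bound θ of Uniform(0, θ) is conjugate: posterior is Pareto(max(x_m, max xᵢ), k + n).
Sample maximum = 11.9; prior scale x_m = 13.3 → posterior scale = max = 13.3.
Posterior shape = 5.2 + 5 = 10.2.
E[θ|data] = k·x_m/(k−1) = 10.2·13.3/9.2 = 14.7457.

14.7457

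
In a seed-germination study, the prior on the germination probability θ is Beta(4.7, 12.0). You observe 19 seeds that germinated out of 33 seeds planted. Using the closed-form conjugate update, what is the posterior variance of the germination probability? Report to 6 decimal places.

0.004920

The Beta prior is conjugate to a Binomial/Bernoulli likelihood; the update adds successes to α and failures to β.
Posterior: Beta(α+k, β+n−k) = Beta(4.7+19, 12.0+14) = Beta(23.7, 26.0).
Var = αβ/((α+β)²(α+β+1)) = 23.7·26.0/(49.7²·50.7) = 0.004920.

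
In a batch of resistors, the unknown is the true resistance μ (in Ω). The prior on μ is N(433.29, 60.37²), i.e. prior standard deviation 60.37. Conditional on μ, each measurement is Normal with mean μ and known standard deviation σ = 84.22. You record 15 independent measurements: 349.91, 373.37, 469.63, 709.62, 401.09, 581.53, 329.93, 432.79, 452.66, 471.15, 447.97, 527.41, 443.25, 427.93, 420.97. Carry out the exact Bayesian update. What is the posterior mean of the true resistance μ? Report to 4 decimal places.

For Normal data with known variance σ², a Normal(μ₀, σ₀²) prior on μ is conjugate. Posterior precision = 1/σ₀² + n/σ²; posterior mean is the precision-weighted average of μ₀ and x̄.
Σxᵢ = 349.91 + 373.37 + 469.63 + 709.62 + 401.09 + 581.53 + 329.93 + 432.79 + 452.66 + 471.15 + 447.97 + 527.41 + 443.25 + 427.93 + 420.97 = 6839.21, so n·x̄ = 6839.21.
σ₀² = 60.37² = 3644.5369, σ² = 84.22² = 7093.0084; σ² + n·σ₀² = 7093.0084 + 15·3644.5369 = 61761.0619.
Posterior mean = (μ₀/σ₀² + n·x̄/σ²)/(1/σ₀² + n/σ²) = (σ²·μ₀ + σ₀²·n·x̄)/(σ² + n·σ₀²) = (7093.0084·433.29 + 3644.5369·6839.21)/61761.0619 = 27999082.821485/61761.0619 = 453.3452.

453.3452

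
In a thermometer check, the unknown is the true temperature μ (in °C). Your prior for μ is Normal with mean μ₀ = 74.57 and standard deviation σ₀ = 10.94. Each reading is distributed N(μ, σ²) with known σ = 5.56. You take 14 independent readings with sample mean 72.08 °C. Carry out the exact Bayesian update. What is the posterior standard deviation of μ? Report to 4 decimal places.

1.4725

For Normal data with known variance σ², a Normal(μ₀, σ₀²) prior on μ is conjugate. Posterior precision = 1/σ₀² + n/σ²; posterior mean is the precision-weighted average of μ₀ and x̄.
σ₀² = 10.94² = 119.6836, σ² = 5.56² = 30.9136; σ² + n·σ₀² = 30.9136 + 14·119.6836 = 1706.484.
Posterior precision = 1/σ₀² + n/σ² = 1/119.6836 + 14/30.9136 = (σ² + n·σ₀²)/(σ₀²σ²) = 1706.484/(119.6836·30.9136); posterior variance σₙ² = σ₀²σ²/(σ² + n·σ₀²) = 119.6836·30.9136/1706.484 = 2.168113.
Posterior SD = √σₙ² = √(119.6836·30.9136/1706.484) = 1.4725.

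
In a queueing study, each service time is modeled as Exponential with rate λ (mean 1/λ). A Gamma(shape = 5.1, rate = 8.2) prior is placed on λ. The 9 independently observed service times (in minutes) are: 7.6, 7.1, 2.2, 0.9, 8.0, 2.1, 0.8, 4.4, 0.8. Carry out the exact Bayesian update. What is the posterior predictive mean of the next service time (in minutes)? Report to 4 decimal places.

With a Gamma(shape α, rate β) prior on the exponential rate λ, the posterior after n observations with total T = Σxᵢ is Gamma(α+n, β+T).
Sum of observations T = 33.9 minutes; n = 9.
Posterior: Gamma(5.1+9, 8.2+33.9) = Gamma(14.1, 42.1).
The predictive distribution for the next observation is Lomax; its mean is β/(α−1) = 42.1/13.1 = 3.2137.

3.2137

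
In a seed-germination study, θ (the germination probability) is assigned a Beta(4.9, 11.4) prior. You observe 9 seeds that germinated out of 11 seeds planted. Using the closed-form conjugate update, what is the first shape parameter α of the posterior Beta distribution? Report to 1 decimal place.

13.9

The Beta prior is conjugate to a Binomial/Bernoulli likelihood; the update adds successes to α and failures to β.
Posterior: Beta(α+k, β+n−k) = Beta(4.9+9, 11.4+2) = Beta(13.9, 13.4).
Posterior α = 13.9.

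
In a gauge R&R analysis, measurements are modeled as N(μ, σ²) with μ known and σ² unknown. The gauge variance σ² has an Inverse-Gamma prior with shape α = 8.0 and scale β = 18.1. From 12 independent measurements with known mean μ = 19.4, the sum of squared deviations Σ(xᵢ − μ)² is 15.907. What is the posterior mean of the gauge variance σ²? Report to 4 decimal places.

2.0041

With known mean μ and an Inverse-Gamma(α, β) prior on σ², the Normal likelihood is conjugate: posterior is Inv-Gamma(α + n/2, β + Σ(xᵢ−μ)²/2).
Posterior: Inv-Gamma(8.0 + 12/2, 18.1 + 15.907/2) = Inv-Gamma(14.00, 26.0535).
E[σ²|data] = β/(α−1) = 26.0535/13.00 = 2.0041.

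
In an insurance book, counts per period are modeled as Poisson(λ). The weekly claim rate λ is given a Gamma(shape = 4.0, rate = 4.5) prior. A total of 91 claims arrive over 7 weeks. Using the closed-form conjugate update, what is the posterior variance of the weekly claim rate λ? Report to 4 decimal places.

With a Gamma(shape α, rate β) prior, the Poisson likelihood is conjugate: the posterior is Gamma(α + ΣXᵢ, β + n).
Posterior: Gamma(α+S, β+n) = Gamma(4.0+91, 4.5+7) = Gamma(95.0, 11.5).
Var = α/β² = 95.0/11.5² = 0.7183.

0.7183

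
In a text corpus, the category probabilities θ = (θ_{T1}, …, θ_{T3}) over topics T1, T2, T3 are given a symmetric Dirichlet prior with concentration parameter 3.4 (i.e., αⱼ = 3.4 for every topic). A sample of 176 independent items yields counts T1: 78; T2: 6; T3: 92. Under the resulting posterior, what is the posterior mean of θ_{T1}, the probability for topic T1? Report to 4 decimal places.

The Dirichlet prior is conjugate to the Multinomial likelihood: each posterior αⱼ = prior αⱼ + observed count nⱼ.
Posterior concentration: (81.4, 9.4, 95.4), total = 186.2.
E[θ_{T1}|data] = α_{T1}/Σα = 81.4/186.2 = 0.4372.

0.4372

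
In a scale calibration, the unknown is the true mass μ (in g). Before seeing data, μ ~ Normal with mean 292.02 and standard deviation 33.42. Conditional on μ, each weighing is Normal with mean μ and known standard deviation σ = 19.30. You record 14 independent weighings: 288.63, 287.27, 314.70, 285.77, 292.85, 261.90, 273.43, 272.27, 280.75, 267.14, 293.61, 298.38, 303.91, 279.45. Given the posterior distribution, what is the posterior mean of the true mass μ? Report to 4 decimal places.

For Normal data with known variance σ², a Normal(μ₀, σ₀²) prior on μ is conjugate. Posterior precision = 1/σ₀² + n/σ²; posterior mean is the precision-weighted average of μ₀ and x̄.
Σxᵢ = 288.63 + 287.27 + 314.70 + 285.77 + 292.85 + 261.90 + 273.43 + 272.27 + 280.75 + 267.14 + 293.61 + 298.38 + 303.91 + 279.45 = 4000.06, so n·x̄ = 4000.06.
σ₀² = 33.42² = 1116.8964, σ² = 19.30² = 372.49; σ² + n·σ₀² = 372.49 + 14·1116.8964 = 16009.0396.
Posterior mean = (μ₀/σ₀² + n·x̄/σ²)/(1/σ₀² + n/σ²) = (σ²·μ₀ + σ₀²·n·x̄)/(σ² + n·σ₀²) = (372.49·292.02 + 1116.8964·4000.06)/16009.0396 = 4576427.143584/16009.0396 = 285.8652.

285.8652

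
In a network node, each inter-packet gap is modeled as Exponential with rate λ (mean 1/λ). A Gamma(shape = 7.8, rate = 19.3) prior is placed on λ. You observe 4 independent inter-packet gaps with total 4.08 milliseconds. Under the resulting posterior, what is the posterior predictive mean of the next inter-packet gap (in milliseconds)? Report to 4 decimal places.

With a Gamma(shape α, rate β) prior on the exponential rate λ, the posterior after n observations with total T = Σxᵢ is Gamma(α+n, β+T).
Posterior: Gamma(7.8+4, 19.3+4.08) = Gamma(11.8, 23.38).
The predictive distribution for the next observation is Lomax; its mean is β/(α−1) = 23.38/10.8 = 2.1648.

2.1648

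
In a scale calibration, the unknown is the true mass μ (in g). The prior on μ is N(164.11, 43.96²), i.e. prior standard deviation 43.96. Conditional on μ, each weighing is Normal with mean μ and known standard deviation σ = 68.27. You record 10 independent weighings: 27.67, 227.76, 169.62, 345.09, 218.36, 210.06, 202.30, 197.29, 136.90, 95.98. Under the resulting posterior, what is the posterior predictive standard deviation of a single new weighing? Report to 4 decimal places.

70.9669

For Normal data with known variance σ², a Normal(μ₀, σ₀²) prior on μ is conjugate. Posterior precision = 1/σ₀² + n/σ²; posterior mean is the precision-weighted average of μ₀ and x̄.
σ₀² = 43.96² = 1932.4816, σ² = 68.27² = 4660.7929; σ² + n·σ₀² = 4660.7929 + 10·1932.4816 = 23985.6089.
Posterior precision = 1/σ₀² + n/σ² = 1/1932.4816 + 10/4660.7929 = (σ² + n·σ₀²)/(σ₀²σ²) = 23985.6089/(1932.4816·4660.7929); posterior variance σₙ² = σ₀²σ²/(σ² + n·σ₀²) = 1932.4816·4660.7929/23985.6089 = 375.512523.
Predictive variance for one new observation = σₙ² + σ² = 1932.4816·4660.7929/23985.6089 + 4660.7929 = σ²·(σ₀² + 23985.6089)/23985.6089 = 4660.7929·25918.0905/23985.6089 = 5036.305423; SD = √(4660.7929·25918.0905/23985.6089) = 70.9669.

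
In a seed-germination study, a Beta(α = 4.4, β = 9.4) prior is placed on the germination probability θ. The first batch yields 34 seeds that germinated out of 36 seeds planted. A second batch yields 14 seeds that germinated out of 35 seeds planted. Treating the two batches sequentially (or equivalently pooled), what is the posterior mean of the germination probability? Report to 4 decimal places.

0.6179

The Beta prior is conjugate to a Binomial/Bernoulli likelihood; the update adds successes to α and failures to β.
After batch 1: Beta(4.4+34, 9.4+2) = Beta(38.4, 11.4).
After batch 2: Beta(38.4+14, 11.4+21) = Beta(52.4, 32.4).
Posterior mean = α/(α+β) = 52.4/84.8 = 0.6179.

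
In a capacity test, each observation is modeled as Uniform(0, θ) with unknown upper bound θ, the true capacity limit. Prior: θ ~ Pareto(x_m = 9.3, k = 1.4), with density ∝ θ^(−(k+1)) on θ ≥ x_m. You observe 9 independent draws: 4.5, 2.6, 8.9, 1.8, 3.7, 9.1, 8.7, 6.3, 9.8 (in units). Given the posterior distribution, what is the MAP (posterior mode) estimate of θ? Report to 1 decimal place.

9.8

A Pareto(scale x_m, shape k) prior on the upper bound θ of Uniform(0, θ) is conjugate: posterior is Pareto(max(x_m, max xᵢ), k + n).
Sample maximum = 9.8; prior scale x_m = 9.3 → posterior scale = max = 9.8.
Posterior shape = 1.4 + 9 = 10.4.
The Pareto density is decreasing on [x_m, ∞), so the mode is x_m = 9.8.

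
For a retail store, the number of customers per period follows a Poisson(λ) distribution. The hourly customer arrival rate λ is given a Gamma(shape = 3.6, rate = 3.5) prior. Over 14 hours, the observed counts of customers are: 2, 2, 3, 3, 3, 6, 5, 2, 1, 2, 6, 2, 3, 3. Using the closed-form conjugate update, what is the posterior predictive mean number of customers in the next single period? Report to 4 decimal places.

With a Gamma(shape α, rate β) prior, the Poisson likelihood is conjugate: the posterior is Gamma(α + ΣXᵢ, β + n).
Sum of counts S = 43 over n = 14 hours.
Posterior: Gamma(α+S, β+n) = Gamma(3.6+43, 3.5+14) = Gamma(46.6, 17.5).
The predictive distribution for one future period is NegBinom with mean α/β = 2.6629.

2.6629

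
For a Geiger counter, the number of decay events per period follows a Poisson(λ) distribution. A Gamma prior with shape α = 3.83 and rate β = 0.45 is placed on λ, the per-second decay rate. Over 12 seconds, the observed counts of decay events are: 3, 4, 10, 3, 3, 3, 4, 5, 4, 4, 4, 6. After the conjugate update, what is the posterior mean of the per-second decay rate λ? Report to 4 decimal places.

4.5647

With a Gamma(shape α, rate β) prior, the Poisson likelihood is conjugate: the posterior is Gamma(α + ΣXᵢ, β + n).
Sum of counts S = 53 over n = 12 seconds.
Posterior: Gamma(α+S, β+n) = Gamma(3.83+53, 0.45+12) = Gamma(56.83, 12.45).
Posterior mean = α/β = 56.83/12.45 = 4.5647.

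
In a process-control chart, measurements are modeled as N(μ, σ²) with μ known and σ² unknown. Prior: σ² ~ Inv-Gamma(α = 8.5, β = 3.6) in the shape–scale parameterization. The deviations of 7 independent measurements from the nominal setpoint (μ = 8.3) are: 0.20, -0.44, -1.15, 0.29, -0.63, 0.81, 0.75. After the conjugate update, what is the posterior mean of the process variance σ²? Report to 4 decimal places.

With known mean μ and an Inverse-Gamma(α, β) prior on σ², the Normal likelihood is conjugate: posterior is Inv-Gamma(α + n/2, β + Σ(xᵢ−μ)²/2).
Σ(xᵢ−μ)² = (0.20)² + (-0.44)² + (-1.15)² + (0.29)² + (-0.63)² + (0.81)² + (0.75)² = 3.2557.
Posterior: Inv-Gamma(8.5 + 7/2, 3.6 + 3.2557/2) = Inv-Gamma(12.00, 5.22785).
E[σ²|data] = β/(α−1) = 5.22785/11.00 = 0.4753.

0.4753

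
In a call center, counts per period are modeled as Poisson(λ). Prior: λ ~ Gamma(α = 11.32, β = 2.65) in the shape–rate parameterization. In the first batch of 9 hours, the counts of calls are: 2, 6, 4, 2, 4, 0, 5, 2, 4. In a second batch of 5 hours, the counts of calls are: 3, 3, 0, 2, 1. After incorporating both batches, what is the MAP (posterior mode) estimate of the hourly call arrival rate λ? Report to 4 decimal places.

2.9021

With a Gamma(shape α, rate β) prior, the Poisson likelihood is conjugate: the posterior is Gamma(α + ΣXᵢ, β + n).
Batch 1: sum of counts S = 29 over n = 9 hours.
After batch 1: Gamma(α+S, β+n) = Gamma(11.32+29, 2.65+9) = Gamma(40.32, 11.65).
Batch 2: sum of counts S = 9 over n = 5 hours.
After batch 2: Gamma(α+S, β+n) = Gamma(40.32+9, 11.65+5) = Gamma(49.32, 16.65).
Mode of Gamma(α,β) for α≥1 is (α−1)/β = 48.32/16.65 = 2.9021.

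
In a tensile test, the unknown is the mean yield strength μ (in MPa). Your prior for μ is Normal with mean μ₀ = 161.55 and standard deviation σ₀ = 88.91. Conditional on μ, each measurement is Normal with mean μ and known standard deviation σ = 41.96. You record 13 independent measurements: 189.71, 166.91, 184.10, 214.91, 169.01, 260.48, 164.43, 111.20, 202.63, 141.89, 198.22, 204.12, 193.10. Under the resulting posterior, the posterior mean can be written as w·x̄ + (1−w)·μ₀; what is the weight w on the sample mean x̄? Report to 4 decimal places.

0.9832

For Normal data with known variance σ², a Normal(μ₀, σ₀²) prior on μ is conjugate. Posterior precision = 1/σ₀² + n/σ²; posterior mean is the precision-weighted average of μ₀ and x̄.
σ₀² = 88.91² = 7904.9881, σ² = 41.96² = 1760.6416. Prior precision 1/σ₀² = 1/7904.9881; data precision n/σ² = 13/1760.6416.
w = (n/σ²)/(1/σ₀² + n/σ²) = n·σ₀²/(σ² + n·σ₀²) = 13·7904.9881/(1760.6416 + 13·7904.9881) = 102764.8453/104525.4869 = 0.9832.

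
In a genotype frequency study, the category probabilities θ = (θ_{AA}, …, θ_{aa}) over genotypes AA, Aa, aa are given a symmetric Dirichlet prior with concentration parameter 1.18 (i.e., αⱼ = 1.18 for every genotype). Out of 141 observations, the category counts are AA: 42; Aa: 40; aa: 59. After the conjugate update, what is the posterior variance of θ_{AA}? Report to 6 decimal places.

The Dirichlet prior is conjugate to the Multinomial likelihood: each posterior αⱼ = prior αⱼ + observed count nⱼ.
Posterior concentration: (43.18, 41.18, 60.18), total = 144.54.
Var[θ_j] = α_j(Σα−α_j)/((Σα)²(Σα+1)) = 43.18·101.36/(144.54²·145.54) = 0.001439.

0.001439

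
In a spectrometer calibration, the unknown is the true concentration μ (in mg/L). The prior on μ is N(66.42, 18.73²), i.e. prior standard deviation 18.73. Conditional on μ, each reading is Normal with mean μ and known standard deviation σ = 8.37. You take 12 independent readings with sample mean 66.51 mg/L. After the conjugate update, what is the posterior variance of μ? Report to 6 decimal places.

5.742511

For Normal data with known variance σ², a Normal(μ₀, σ₀²) prior on μ is conjugate. Posterior precision = 1/σ₀² + n/σ²; posterior mean is the precision-weighted average of μ₀ and x̄.
σ₀² = 18.73² = 350.8129, σ² = 8.37² = 70.0569; σ² + n·σ₀² = 70.0569 + 12·350.8129 = 4279.8117.
Posterior precision = 1/σ₀² + n/σ² = 1/350.8129 + 12/70.0569 = (σ² + n·σ₀²)/(σ₀²σ²) = 4279.8117/(350.8129·70.0569); posterior variance σₙ² = σ₀²σ²/(σ² + n·σ₀²) = 350.8129·70.0569/4279.8117 = 5.742511.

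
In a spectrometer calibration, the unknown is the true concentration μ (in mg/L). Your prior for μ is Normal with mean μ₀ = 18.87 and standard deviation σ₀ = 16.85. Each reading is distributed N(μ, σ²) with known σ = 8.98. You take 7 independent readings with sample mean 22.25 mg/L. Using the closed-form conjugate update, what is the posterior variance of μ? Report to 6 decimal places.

11.070861

For Normal data with known variance σ², a Normal(μ₀, σ₀²) prior on μ is conjugate. Posterior precision = 1/σ₀² + n/σ²; posterior mean is the precision-weighted average of μ₀ and x̄.
σ₀² = 16.85² = 283.9225, σ² = 8.98² = 80.6404; σ² + n·σ₀² = 80.6404 + 7·283.9225 = 2068.0979.
Posterior precision = 1/σ₀² + n/σ² = 1/283.9225 + 7/80.6404 = (σ² + n·σ₀²)/(σ₀²σ²) = 2068.0979/(283.9225·80.6404); posterior variance σₙ² = σ₀²σ²/(σ² + n·σ₀²) = 283.9225·80.6404/2068.0979 = 11.070861.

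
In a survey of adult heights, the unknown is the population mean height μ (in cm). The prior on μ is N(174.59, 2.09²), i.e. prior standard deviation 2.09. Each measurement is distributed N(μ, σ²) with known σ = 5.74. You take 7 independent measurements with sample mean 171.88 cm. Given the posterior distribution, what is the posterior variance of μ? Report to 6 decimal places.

For Normal data with known variance σ², a Normal(μ₀, σ₀²) prior on μ is conjugate. Posterior precision = 1/σ₀² + n/σ²; posterior mean is the precision-weighted average of μ₀ and x̄.
σ₀² = 2.09² = 4.3681, σ² = 5.74² = 32.9476; σ² + n·σ₀² = 32.9476 + 7·4.3681 = 63.5243.
Posterior precision = 1/σ₀² + n/σ² = 1/4.3681 + 7/32.9476 = (σ² + n·σ₀²)/(σ₀²σ²) = 63.5243/(4.3681·32.9476); posterior variance σₙ² = σ₀²σ²/(σ² + n·σ₀²) = 4.3681·32.9476/63.5243 = 2.265565.

2.265565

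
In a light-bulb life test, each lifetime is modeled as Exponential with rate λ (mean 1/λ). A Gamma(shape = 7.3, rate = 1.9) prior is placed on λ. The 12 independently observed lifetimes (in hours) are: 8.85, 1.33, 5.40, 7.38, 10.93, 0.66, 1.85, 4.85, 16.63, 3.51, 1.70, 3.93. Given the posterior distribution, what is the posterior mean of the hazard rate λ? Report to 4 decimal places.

With a Gamma(shape α, rate β) prior on the exponential rate λ, the posterior after n observations with total T = Σxᵢ is Gamma(α+n, β+T).
Sum of observations T = 67.02 hours; n = 12.
Posterior: Gamma(7.3+12, 1.9+67.02) = Gamma(19.3, 68.92).
Posterior mean of λ = α/β = 19.3/68.92 = 0.2800.

0.2800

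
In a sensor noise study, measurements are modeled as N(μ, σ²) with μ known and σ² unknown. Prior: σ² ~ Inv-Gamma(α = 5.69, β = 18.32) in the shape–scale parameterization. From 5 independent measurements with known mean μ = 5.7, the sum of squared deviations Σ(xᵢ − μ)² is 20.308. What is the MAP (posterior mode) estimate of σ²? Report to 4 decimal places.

With known mean μ and an Inverse-Gamma(α, β) prior on σ², the Normal likelihood is conjugate: posterior is Inv-Gamma(α + n/2, β + Σ(xᵢ−μ)²/2).
Posterior: Inv-Gamma(5.69 + 5/2, 18.32 + 20.308/2) = Inv-Gamma(8.19, 28.4740).
Mode = β/(α+1) = 28.4740/9.19 = 3.0984.

3.0984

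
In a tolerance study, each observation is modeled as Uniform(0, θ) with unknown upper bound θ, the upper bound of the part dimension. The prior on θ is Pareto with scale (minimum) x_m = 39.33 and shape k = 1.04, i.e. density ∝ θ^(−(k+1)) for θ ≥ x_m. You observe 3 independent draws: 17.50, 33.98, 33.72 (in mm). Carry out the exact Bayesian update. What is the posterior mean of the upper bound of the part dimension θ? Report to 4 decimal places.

A Pareto(scale x_m, shape k) prior on the upper bound θ of Uniform(0, θ) is conjugate: posterior is Pareto(max(x_m, max xᵢ), k + n).
Sample maximum = 33.98; prior scale x_m = 39.33 → posterior scale = max = 39.33.
Posterior shape = 1.04 + 3 = 4.04.
E[θ|data] = k·x_m/(k−1) = 4.04·39.33/3.04 = 52.2675.

52.2675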